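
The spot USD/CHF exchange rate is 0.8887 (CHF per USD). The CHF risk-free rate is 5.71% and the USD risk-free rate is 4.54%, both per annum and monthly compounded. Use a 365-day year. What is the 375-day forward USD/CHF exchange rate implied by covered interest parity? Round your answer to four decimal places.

By covered interest parity, F = S · (1+r_CHF/12)^(12T) / (1+r_USD/12)^(12T)
= 0.8887 × 1.060272 / 1.047657 = 0.8887 × 1.012041
F = 0.8994 CHF per USD

0.8994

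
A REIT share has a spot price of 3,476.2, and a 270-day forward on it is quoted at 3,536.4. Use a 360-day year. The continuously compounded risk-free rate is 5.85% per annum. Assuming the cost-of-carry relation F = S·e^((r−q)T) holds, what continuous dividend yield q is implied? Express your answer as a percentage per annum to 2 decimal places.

From F = S·e^((r−q)T): (r − q) = ln(F/S)/T
ln(3536.4/3476.2) = ln(1.017318) = 0.017170
(r − q) = 0.017170 / (270/360) = 0.022893
q = r − ln(F/S)/T = 0.0585 − 0.022893 = 0.035607
q = 3.56%

3.56%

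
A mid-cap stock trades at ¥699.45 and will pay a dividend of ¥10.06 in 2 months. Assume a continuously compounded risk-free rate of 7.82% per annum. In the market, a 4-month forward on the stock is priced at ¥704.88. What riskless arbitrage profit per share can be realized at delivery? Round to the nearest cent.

¥2.85 per share

PV(dividends) I = 10.06·e^(−0.0782·2/12) = 9.9297
Fair forward F* = (S − I)·e^(rT) = (699.45 − 9.9297)·e^0.026067 = 689.5203 × 1.026410 = 707.7305
Market ¥704.88 < fair 707.7305: forward underpriced → reverse cash-and-carry (short the stock, invest proceeds at r, pay the dividends, go long the forward).
Profit at T = |F_mkt − F*| = |704.88 − 707.7305| = ¥2.85 per share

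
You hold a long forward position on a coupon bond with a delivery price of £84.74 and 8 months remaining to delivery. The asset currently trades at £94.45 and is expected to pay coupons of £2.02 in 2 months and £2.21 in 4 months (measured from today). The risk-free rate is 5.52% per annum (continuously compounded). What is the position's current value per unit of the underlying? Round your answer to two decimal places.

£8.60

PV(remaining coupons) I = 2.02·e^(−0.0552·2/12) + 2.21·e^(−0.0552·4/12) = 4.1712
Current forward F = (S − I)·e^(rT) = (94.45 − 4.1712)·e^(0.0552·8/12) = 90.2788 × 1.037486 = 93.6630
Value (long) = (F − K)·e^(−rT) = (93.6630 − 84.74) × 0.963869 = 8.6006
Value = £8.60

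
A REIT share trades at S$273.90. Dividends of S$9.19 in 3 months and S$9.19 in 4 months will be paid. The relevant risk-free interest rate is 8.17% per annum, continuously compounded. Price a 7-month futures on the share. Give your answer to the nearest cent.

S$268.45

PV(dividends) I = 9.19·e^(−0.0817·3/12) + 9.19·e^(−0.0817·4/12)
I = 9.0042 + 8.9431 = 17.9473
F = (S − I)·e^(rT) = (273.90 − 17.9473) · e^(0.0817·7/12)
= 255.9527 · e^0.047658 = 255.9527 × 1.048812 = S$268.45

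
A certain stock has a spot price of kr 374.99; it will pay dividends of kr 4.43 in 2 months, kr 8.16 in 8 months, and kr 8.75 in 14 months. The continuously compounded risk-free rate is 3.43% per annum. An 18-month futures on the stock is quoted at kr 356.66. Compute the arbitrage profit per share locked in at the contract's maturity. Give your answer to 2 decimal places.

kr 16.24 per share

PV(dividends) I = 4.43·e^(−0.0343·2/12) + 8.16·e^(−0.0343·8/12) + 8.75·e^(−0.0343·14/12) = 20.7870
Fair futures F* = (S − I)·e^(rT) = (374.99 − 20.7870)·e^0.051450 = 354.2030 × 1.052797 = 372.9039
Market kr 356.66 < fair 372.9039: forward underpriced → reverse cash-and-carry (short the stock, invest proceeds at r, pay the dividends, go long the forward).
Profit at T = |F_mkt − F*| = |356.66 − 372.9039| = kr 16.24 per share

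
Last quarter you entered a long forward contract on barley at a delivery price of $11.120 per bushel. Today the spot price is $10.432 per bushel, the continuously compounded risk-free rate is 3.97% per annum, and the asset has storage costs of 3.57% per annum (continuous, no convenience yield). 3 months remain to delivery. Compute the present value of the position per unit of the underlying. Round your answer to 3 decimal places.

-$0.485 per bushel

Current fair forward for the remaining 3 months: F = S·e^((r + u)·T), (r + u) = 0.0397 + 0.0357 = 0.0754
F = 10.432 · e^(0.0754 × 3/12) = 10.432 × 1.019029 = 10.6305
Value of long forward = (F − K)·e^(−rT) = (10.6305 − 11.120) · e^(−0.0397·3/12)
= -0.4895 × 0.990124 = -0.485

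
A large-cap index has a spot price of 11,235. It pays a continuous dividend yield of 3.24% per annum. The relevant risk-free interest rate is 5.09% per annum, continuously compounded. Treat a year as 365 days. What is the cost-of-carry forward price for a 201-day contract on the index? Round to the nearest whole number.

11,350

F = S·e^((r − q)T) = 11235 · e^((0.0509 − 0.0324) × 201/365)
= 11235 · e^0.010188 = 11235 × 1.010240
F = 11,350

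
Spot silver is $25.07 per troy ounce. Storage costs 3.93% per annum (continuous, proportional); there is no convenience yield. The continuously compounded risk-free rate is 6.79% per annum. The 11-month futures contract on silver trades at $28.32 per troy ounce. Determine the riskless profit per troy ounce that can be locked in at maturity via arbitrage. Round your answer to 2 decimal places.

$0.66 per troy ounce

Fair futures: F* = S·e^(carry·T), with carry = (r + u) = 0.0679 + 0.0393 = 0.1072
F* = 25.07 · e^(0.1072 × 11/12) = 25.07 · e^0.098267 = 25.07 × 1.103257 = $27.6587
Market $28.32 > fair $27.6587: forward overpriced → cash-and-carry (buy spot, short the forward).
At maturity, profit = |F_mkt − F*| = |28.32 − 27.6587| = $0.66 per troy ounce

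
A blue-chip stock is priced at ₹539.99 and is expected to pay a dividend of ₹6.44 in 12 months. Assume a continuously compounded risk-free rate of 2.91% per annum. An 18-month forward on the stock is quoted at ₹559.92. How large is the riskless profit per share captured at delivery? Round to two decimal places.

₹2.37 per share

PV(dividends) I = 6.44·e^(−0.0291·12/12) = 6.2553
Fair forward F* = (S − I)·e^(rT) = (539.99 − 6.2553)·e^0.043650 = 533.7347 × 1.044617 = 557.5483
Market ₹559.92 > fair 557.5483: forward overpriced → cash-and-carry (borrow at r, buy the stock and collect the dividends, short the forward).
Profit at T = |F_mkt − F*| = |559.92 − 557.5483| = ₹2.37 per share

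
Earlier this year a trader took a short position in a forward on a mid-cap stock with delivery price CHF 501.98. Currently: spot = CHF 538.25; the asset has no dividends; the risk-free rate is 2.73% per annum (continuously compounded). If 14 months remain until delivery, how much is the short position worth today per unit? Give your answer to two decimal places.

-CHF 52.01

Current fair forward for the remaining 14 months: F = S·e^(r·T), r = 0.0273
F = 538.25 · e^(0.0273 × 14/12) = 538.25 × 1.032363 = 555.6694
Value of long forward = (F − K)·e^(−rT) = (555.6694 − 501.98) · e^(−0.0273·14/12)
= 53.6894 × 0.968652 = 52.01
Short position value = −(long value) = -CHF 52.01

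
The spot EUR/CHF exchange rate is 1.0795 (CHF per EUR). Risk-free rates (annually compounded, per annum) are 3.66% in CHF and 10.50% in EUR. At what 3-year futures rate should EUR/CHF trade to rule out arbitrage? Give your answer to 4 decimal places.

By covered interest parity, F = S · (1+r_CHF)^T / (1+r_EUR)^T
= 1.0795 × 1.113868 / 1.349233 = 1.0795 × 0.825556
F = 0.8912 CHF per EUR

0.8912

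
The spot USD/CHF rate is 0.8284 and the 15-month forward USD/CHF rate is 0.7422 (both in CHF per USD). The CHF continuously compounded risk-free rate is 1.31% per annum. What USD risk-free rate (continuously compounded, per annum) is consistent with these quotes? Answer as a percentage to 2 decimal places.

F = S·e^((r_CHF − r_USD)T) ⇒ r_USD = r_CHF − ln(F/S)/T
ln(0.7422/0.8284) = -0.109877; /(15/12) = -0.087902
r_USD = 0.0131 + 0.087902 = 0.101002
r_USD = 10.10%

10.10%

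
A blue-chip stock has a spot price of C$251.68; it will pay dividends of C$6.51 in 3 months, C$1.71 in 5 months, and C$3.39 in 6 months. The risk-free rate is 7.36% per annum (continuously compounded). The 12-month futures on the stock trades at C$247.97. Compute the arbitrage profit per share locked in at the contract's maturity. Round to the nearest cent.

PV(dividends) I = 6.51·e^(−0.0736·3/12) + 1.71·e^(−0.0736·5/12) + 3.39·e^(−0.0736·6/12) = 11.3172
Fair futures F* = (S − I)·e^(rT) = (251.68 − 11.3172)·e^0.073600 = 240.3628 × 1.076376 = 258.7207
Market C$247.97 < fair 258.7207: forward underpriced → reverse cash-and-carry (short the stock, invest proceeds at r, pay the dividends, go long the forward).
Profit at T = |F_mkt − F*| = |247.97 − 258.7207| = C$10.75 per share

C$10.75 per share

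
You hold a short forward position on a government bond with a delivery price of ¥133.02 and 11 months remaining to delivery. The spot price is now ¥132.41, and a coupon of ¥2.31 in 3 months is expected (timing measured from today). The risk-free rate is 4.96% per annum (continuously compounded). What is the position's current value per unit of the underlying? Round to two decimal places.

PV(remaining coupons) I = 2.31·e^(−0.0496·3/12) = 2.2815
Current forward F = (S − I)·e^(rT) = (132.41 − 2.2815)·e^(0.0496·11/12) = 130.1285 × 1.046516 = 136.1816
Value (long) = (F − K)·e^(−rT) = (136.1816 − 133.02) × 0.955551 = 3.0211
Short position value = −(long value) = -¥3.02

-¥3.02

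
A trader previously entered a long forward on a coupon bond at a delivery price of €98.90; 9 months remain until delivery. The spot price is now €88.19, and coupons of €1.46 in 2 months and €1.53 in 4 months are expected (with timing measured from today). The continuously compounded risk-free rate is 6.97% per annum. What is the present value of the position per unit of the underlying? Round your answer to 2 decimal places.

PV(remaining coupons) I = 1.46·e^(−0.0697·2/12) + 1.53·e^(−0.0697·4/12) = 2.9380
Current forward F = (S − I)·e^(rT) = (88.19 − 2.9380)·e^(0.0697·9/12) = 85.2520 × 1.053665 = 89.8270
Value (long) = (F − K)·e^(−rT) = (89.8270 − 98.90) × 0.949068 = -8.6109
Value = -€8.61

-€8.61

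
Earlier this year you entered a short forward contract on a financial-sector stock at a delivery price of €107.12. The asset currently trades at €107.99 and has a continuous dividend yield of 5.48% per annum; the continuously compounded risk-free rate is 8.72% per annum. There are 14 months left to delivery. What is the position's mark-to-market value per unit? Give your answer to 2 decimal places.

-€4.54

Current fair forward for the remaining 14 months: F = S·e^((r − q)·T), (r − q) = 0.0872 − 0.0548 = 0.0324
F = 107.99 · e^(0.0324 × 14/12) = 107.99 × 1.038524 = 112.1502
Value of long forward = (F − K)·e^(−rT) = (112.1502 − 107.12) · e^(−0.0872·14/12)
= 5.0302 × 0.903270 = 4.54
Short position value = −(long value) = -€4.54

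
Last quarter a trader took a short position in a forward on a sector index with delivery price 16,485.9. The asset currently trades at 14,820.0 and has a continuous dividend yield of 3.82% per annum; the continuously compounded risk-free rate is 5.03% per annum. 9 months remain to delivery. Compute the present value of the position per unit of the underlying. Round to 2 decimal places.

Current fair forward for the remaining 9 months: F = S·e^((r − q)·T), (r − q) = 0.0503 − 0.0382 = 0.0121
F = 14820.0 · e^(0.0121 × 9/12) = 14820.0 × 1.00911630 = 14955.1036
Value of long forward = (F − K)·e^(−rT) = (14955.1036 − 16485.9) · e^(−0.0503·9/12)
= -1530.7964 × 0.96297772 = -1474.12
Short position value = −(long value) = 1474.12

1474.12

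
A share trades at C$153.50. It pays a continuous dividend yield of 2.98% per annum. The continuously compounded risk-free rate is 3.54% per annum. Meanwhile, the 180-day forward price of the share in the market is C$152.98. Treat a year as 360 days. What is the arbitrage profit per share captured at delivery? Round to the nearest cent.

C$0.95 per share

Fair forward: F* = S·e^(carry·T), with carry = (r − q) = 0.0354 − 0.0298 = 0.0056
F* = 153.50 · e^(0.0056 × 180/360) = 153.50 · e^0.002800 = 153.50 × 1.002804 = C$153.9304
Market C$152.98 < fair C$153.9304: forward underpriced → reverse cash-and-carry (short spot, go long the forward).
At maturity, profit = |F_mkt − F*| = |152.98 − 153.9304| = C$0.95 per share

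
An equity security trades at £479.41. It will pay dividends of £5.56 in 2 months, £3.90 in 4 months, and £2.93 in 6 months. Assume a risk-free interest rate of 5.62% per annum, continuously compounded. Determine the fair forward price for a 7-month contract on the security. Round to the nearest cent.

PV(dividends) I = 5.56·e^(−0.0562·2/12) + 3.90·e^(−0.0562·4/12) + 2.93·e^(−0.0562·6/12)
I = 5.5082 + 3.8276 + 2.8488 = 12.1846
F = (S − I)·e^(rT) = (479.41 − 12.1846) · e^(0.0562·7/12)
= 467.2254 · e^0.032783 = 467.2254 × 1.033326 = £482.80

£482.80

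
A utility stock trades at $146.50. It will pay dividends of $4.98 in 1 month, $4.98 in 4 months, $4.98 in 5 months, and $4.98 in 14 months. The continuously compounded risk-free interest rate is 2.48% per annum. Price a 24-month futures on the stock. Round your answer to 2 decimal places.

$133.27

PV(dividends) I = 4.98·e^(−0.0248·1/12) + 4.98·e^(−0.0248·4/12) + 4.98·e^(−0.0248·5/12) + 4.98·e^(−0.0248·14/12)
I = 4.9697 + 4.9390 + 4.9288 + 4.8380 = 19.6755
F = (S − I)·e^(rT) = (146.50 − 19.6755) · e^(0.0248·24/12)
= 126.8245 · e^0.049600 = 126.8245 × 1.050851 = $133.27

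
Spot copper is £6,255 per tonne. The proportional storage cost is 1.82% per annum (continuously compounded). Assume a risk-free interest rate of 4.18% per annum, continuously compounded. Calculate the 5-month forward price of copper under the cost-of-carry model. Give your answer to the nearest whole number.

£6,413 per tonne

Net carry = r + u − y = 0.0418 + 0.0182 − 0.0000 = 0.0600
F = S·e^((r+u−y)T) = 6255 · e^(0.0600 × 5/12) = 6255 · e^0.025000
= 6255 × 1.025315 = £6,413 per tonne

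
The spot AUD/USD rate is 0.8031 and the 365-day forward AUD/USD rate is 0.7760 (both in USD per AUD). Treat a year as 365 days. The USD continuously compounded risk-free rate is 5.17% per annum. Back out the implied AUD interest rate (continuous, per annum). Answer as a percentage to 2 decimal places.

8.60%

F = S·e^((r_USD − r_AUD)T) ⇒ r_AUD = r_USD − ln(F/S)/T
ln(0.7760/0.8031) = -0.034327; /(365/365) = -0.034327
r_AUD = 0.0517 + 0.034327 = 0.086027
r_AUD = 8.60%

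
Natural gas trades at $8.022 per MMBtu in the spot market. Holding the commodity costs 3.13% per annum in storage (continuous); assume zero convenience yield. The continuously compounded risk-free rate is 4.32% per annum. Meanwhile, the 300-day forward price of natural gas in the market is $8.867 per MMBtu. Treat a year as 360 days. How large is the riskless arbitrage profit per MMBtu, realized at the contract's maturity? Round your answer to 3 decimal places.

Fair forward: F* = S·e^(carry·T), with carry = (r + u) = 0.0432 + 0.0313 = 0.0745
F* = 8.022 · e^(0.0745 × 300/360) = 8.022 · e^0.062083 = 8.022 × 1.064051 = $8.5358
Market $8.867 > fair $8.5358: forward overpriced → cash-and-carry (buy spot, short the forward).
At maturity, profit = |F_mkt − F*| = |8.867 − 8.5358| = $0.331 per MMBtu

$0.331 per MMBtu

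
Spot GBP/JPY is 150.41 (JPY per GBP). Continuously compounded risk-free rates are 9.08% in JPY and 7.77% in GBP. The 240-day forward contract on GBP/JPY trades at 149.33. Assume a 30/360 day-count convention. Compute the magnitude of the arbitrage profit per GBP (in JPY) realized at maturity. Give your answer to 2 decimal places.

Fair forward: F* = S·e^(carry·T), with carry = (r_JPY − r_GBP) = 0.0908 − 0.0777 = 0.0131
F* = 150.41 · e^(0.0131 × 240/360) = 150.41 · e^0.008733 = 150.41 × 1.008771 = 151.7292
Market 149.33 < fair 151.7292: forward underpriced → reverse cash-and-carry (short spot, go long the forward).
At maturity, profit = |F_mkt − F*| = |149.33 − 151.7292| = 2.40 per GBP (in JPY)

2.40 per GBP (in JPY)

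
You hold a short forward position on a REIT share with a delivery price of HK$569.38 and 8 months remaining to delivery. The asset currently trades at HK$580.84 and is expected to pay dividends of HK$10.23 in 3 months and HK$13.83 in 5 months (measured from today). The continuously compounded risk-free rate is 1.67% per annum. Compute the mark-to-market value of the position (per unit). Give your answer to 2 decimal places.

HK$6.16

PV(remaining dividends) I = 10.23·e^(−0.0167·3/12) + 13.83·e^(−0.0167·5/12) = 23.9215
Current forward F = (S − I)·e^(rT) = (580.84 − 23.9215)·e^(0.0167·8/12) = 556.9185 × 1.011196 = 563.1538
Value (long) = (F − K)·e^(−rT) = (563.1538 − 569.38) × 0.988928 = -6.1573
Short position value = −(long value) = HK$6.16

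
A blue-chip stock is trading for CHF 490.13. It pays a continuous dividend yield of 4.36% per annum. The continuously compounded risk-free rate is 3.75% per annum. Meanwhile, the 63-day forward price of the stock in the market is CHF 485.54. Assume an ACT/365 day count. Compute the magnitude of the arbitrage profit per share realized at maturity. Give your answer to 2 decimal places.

Fair forward: F* = S·e^(carry·T), with carry = (r − q) = 0.0375 − 0.0436 = -0.0061
F* = 490.13 · e^(-0.0061 × 63/365) = 490.13 · e^-0.001053 = 490.13 × 0.998948 = CHF 489.6144
Market CHF 485.54 < fair CHF 489.6144: forward underpriced → reverse cash-and-carry (short spot, go long the forward).
At maturity, profit = |F_mkt − F*| = |485.54 − 489.6144| = CHF 4.07 per share

CHF 4.07 per share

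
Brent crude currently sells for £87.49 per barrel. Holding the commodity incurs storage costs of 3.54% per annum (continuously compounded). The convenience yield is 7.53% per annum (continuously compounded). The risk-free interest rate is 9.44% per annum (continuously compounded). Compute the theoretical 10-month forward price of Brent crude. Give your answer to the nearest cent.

Net carry = r + u − y = 0.0944 + 0.0354 − 0.0753 = 0.0545
F = S·e^((r+u−y)T) = 87.49 · e^(0.0545 × 10/12) = 87.49 · e^0.045417
= 87.49 × 1.046464 = £91.56 per barrel

£91.56 per barrel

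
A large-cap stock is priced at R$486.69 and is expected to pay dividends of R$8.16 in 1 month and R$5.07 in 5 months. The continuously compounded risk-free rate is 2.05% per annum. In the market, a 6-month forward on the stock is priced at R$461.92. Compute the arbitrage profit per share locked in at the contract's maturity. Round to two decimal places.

R$16.48 per share

PV(dividends) I = 8.16·e^(−0.0205·1/12) + 5.07·e^(−0.0205·5/12) = 13.1730
Fair forward F* = (S − I)·e^(rT) = (486.69 − 13.1730)·e^0.010250 = 473.5170 × 1.010303 = 478.3956
Market R$461.92 < fair 478.3956: forward underpriced → reverse cash-and-carry (short the stock, invest proceeds at r, pay the dividends, go long the forward).
Profit at T = |F_mkt − F*| = |461.92 − 478.3956| = R$16.48 per share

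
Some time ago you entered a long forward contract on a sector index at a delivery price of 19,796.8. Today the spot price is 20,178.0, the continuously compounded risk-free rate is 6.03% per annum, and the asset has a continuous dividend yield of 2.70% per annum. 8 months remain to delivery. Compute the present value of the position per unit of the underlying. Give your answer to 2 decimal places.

801.29

Current fair forward for the remaining 8 months: F = S·e^((r − q)·T), (r − q) = 0.0603 − 0.0270 = 0.0333
F = 20178.0 · e^(0.0333 × 8/12) = 20178.0 × 1.02244825 = 20630.9608
Value of long forward = (F − K)·e^(−rT) = (20630.9608 − 19796.8) · e^(−0.0603·8/12)
= 834.1608 × 0.96059730 = 801.29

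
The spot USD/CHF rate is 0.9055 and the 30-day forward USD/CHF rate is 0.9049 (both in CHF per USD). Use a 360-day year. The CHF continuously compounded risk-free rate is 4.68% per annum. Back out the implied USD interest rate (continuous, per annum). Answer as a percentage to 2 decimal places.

5.48%

F = S·e^((r_CHF − r_USD)T) ⇒ r_USD = r_CHF − ln(F/S)/T
ln(0.9049/0.9055) = -0.000663; /(30/360) = -0.007956
r_USD = 0.0468 + 0.007956 = 0.054756
r_USD = 5.48%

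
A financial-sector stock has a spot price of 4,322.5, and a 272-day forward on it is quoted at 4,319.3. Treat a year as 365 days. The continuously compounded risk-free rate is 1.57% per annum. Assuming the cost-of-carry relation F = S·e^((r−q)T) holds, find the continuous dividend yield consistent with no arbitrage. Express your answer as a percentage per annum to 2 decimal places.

1.67%

From F = S·e^((r−q)T): (r − q) = ln(F/S)/T
ln(4319.3/4322.5) = ln(0.999260) = -0.000740
(r − q) = -0.000740 / (272/365) = -0.000993
q = r − ln(F/S)/T = 0.0157 + 0.000993 = 0.016693
q = 1.67%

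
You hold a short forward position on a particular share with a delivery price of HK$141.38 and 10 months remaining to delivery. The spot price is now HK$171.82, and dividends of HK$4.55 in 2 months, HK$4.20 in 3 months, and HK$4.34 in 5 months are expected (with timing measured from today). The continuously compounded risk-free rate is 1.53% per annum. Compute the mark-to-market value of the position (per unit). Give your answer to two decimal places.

-HK$19.20

PV(remaining dividends) I = 4.55·e^(−0.0153·2/12) + 4.20·e^(−0.0153·3/12) + 4.34·e^(−0.0153·5/12) = 13.0348
Current forward F = (S − I)·e^(rT) = (171.82 − 13.0348)·e^(0.0153·10/12) = 158.7852 × 1.012832 = 160.8227
Value (long) = (F − K)·e^(−rT) = (160.8227 − 141.38) × 0.987331 = 19.1964
Short position value = −(long value) = -HK$19.20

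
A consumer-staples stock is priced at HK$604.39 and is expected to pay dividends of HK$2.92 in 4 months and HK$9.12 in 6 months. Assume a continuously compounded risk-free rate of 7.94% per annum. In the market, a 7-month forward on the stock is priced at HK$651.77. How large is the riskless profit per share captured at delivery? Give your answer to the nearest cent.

PV(dividends) I = 2.92·e^(−0.0794·4/12) + 9.12·e^(−0.0794·6/12) = 11.6088
Fair forward F* = (S − I)·e^(rT) = (604.39 − 11.6088)·e^0.046317 = 592.7812 × 1.047406 = 620.8826
Market HK$651.77 > fair 620.8826: forward overpriced → cash-and-carry (borrow at r, buy the stock and collect the dividends, short the forward).
Profit at T = |F_mkt − F*| = |651.77 − 620.8826| = HK$30.89 per share

HK$30.89 per share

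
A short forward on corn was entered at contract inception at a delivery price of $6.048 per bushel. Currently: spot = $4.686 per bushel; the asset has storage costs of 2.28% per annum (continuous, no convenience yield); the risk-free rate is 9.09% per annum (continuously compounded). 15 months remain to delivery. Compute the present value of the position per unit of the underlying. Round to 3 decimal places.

$0.577 per bushel

Current fair forward for the remaining 15 months: F = S·e^((r + u)·T), (r + u) = 0.0909 + 0.0228 = 0.1137
F = 4.686 · e^(0.1137 × 15/12) = 4.686 × 1.152721 = 5.4017
Value of long forward = (F − K)·e^(−rT) = (5.4017 − 6.048) · e^(−0.0909·15/12)
= -0.6463 × 0.892593 = -0.577
Short position value = −(long value) = $0.577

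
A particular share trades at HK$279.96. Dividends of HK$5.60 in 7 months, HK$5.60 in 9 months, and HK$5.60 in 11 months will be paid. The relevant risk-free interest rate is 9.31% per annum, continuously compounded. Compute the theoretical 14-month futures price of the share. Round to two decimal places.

PV(dividends) I = 5.60·e^(−0.0931·7/12) + 5.60·e^(−0.0931·9/12) + 5.60·e^(−0.0931·11/12)
I = 5.3040 + 5.2223 + 5.1419 = 15.6682
F = (S − I)·e^(rT) = (279.96 − 15.6682) · e^(0.0931·14/12)
= 264.2918 · e^0.108617 = 264.2918 × 1.114735 = HK$294.62

HK$294.62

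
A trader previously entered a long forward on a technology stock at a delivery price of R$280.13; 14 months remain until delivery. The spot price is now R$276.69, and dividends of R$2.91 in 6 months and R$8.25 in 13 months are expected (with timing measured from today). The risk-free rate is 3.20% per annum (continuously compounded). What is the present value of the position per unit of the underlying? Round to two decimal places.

PV(remaining dividends) I = 2.91·e^(−0.0320·6/12) + 8.25·e^(−0.0320·13/12) = 10.8327
Current forward F = (S − I)·e^(rT) = (276.69 − 10.8327)·e^(0.0320·14/12) = 265.8573 × 1.038039 = 275.9702
Value (long) = (F − K)·e^(−rT) = (275.9702 − 280.13) × 0.963355 = -4.0074
Value = -R$4.01

-R$4.01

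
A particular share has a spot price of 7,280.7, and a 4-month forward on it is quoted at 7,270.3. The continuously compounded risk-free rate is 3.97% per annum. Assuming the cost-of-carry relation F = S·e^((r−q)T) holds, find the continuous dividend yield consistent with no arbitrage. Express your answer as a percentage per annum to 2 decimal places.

4.40%

From F = S·e^((r−q)T): (r − q) = ln(F/S)/T
ln(7270.3/7280.7) = ln(0.998572) = -0.001429
(r − q) = -0.001429 / (4/12) = -0.004287
q = r − ln(F/S)/T = 0.0397 + 0.004287 = 0.043987
q = 4.40%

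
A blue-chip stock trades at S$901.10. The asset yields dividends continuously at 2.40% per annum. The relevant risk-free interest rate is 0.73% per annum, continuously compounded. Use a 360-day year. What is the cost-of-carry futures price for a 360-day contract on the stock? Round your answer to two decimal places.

F = S·e^((r − q)T) = 901.10 · e^((0.0073 − 0.0240) × 360/360)
= 901.10 · e^-0.016700 = 901.10 × 0.983439
F = S$886.18

S$886.18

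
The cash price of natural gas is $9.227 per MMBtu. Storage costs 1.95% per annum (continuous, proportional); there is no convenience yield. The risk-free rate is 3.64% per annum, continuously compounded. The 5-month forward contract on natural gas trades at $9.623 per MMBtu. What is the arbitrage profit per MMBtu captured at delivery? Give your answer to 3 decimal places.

$0.179 per MMBtu

Fair forward: F* = S·e^(carry·T), with carry = (r + u) = 0.0364 + 0.0195 = 0.0559
F* = 9.227 · e^(0.0559 × 5/12) = 9.227 · e^0.023292 = 9.227 × 1.023565 = $9.4444
Market $9.623 > fair $9.4444: forward overpriced → cash-and-carry (buy spot, short the forward).
At maturity, profit = |F_mkt − F*| = |9.623 − 9.4444| = $0.179 per MMBtu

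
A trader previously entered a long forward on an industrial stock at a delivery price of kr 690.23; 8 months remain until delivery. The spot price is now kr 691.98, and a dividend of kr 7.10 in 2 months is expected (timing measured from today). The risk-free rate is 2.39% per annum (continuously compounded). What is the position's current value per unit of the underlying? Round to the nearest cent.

PV(remaining dividends) I = 7.10·e^(−0.0239·2/12) = 7.0718
Current forward F = (S − I)·e^(rT) = (691.98 − 7.0718)·e^(0.0239·8/12) = 684.9082 × 1.016061 = 695.9085
Value (long) = (F − K)·e^(−rT) = (695.9085 − 690.23) × 0.984193 = 5.5887
Value = kr 5.59

kr 5.59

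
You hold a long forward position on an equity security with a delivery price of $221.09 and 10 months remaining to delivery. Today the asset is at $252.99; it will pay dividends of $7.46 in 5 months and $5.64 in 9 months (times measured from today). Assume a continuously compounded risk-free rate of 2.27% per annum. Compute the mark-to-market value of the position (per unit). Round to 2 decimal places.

$23.11

PV(remaining dividends) I = 7.46·e^(−0.0227·5/12) + 5.64·e^(−0.0227·9/12) = 12.9346
Current forward F = (S − I)·e^(rT) = (252.99 − 12.9346)·e^(0.0227·10/12) = 240.0554 × 1.019097 = 244.6397
Value (long) = (F − K)·e^(−rT) = (244.6397 − 221.09) × 0.981261 = 23.1084
Value = $23.11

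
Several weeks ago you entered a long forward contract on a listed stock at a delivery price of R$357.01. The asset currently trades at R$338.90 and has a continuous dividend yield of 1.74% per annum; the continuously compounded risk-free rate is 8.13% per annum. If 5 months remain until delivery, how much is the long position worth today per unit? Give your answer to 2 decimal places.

Current fair forward for the remaining 5 months: F = S·e^((r − q)·T), (r − q) = 0.0813 − 0.0174 = 0.0639
F = 338.90 · e^(0.0639 × 5/12) = 338.90 × 1.026983 = 348.0445
Value of long forward = (F − K)·e^(−rT) = (348.0445 − 357.01) · e^(−0.0813·5/12)
= -8.9655 × 0.966692 = -8.67

-R$8.67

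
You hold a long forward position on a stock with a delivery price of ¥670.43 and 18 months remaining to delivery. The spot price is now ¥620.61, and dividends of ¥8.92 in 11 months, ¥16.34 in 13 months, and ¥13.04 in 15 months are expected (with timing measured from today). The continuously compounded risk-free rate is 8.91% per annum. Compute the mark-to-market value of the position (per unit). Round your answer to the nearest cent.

-¥0.67

PV(remaining dividends) I = 8.92·e^(−0.0891·11/12) + 16.34·e^(−0.0891·13/12) + 13.04·e^(−0.0891·15/12) = 34.7226
Current forward F = (S − I)·e^(rT) = (620.61 − 34.7226)·e^(0.0891·18/12) = 585.8874 × 1.142993 = 669.6652
Value (long) = (F − K)·e^(−rT) = (669.6652 − 670.43) × 0.874896 = -0.6691
Value = -¥0.67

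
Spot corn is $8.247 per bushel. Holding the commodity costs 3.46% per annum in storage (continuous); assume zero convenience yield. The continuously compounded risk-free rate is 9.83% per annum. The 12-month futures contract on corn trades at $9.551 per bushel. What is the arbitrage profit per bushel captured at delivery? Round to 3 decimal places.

Fair futures: F* = S·e^(carry·T), with carry = (r + u) = 0.0983 + 0.0346 = 0.1329
F* = 8.247 · e^(0.1329 × 12/12) = 8.247 · e^0.132900 = 8.247 × 1.142136 = $9.4192
Market $9.551 > fair $9.4192: forward overpriced → cash-and-carry (buy spot, short the forward).
At maturity, profit = |F_mkt − F*| = |9.551 − 9.4192| = $0.132 per bushel

$0.132 per bushel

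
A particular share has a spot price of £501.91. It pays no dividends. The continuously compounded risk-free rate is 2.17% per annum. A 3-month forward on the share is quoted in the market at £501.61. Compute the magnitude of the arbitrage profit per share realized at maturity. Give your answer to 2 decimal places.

Fair forward: F* = S·e^(carry·T), with carry = r = 0.0217
F* = 501.91 · e^(0.0217 × 3/12) = 501.91 · e^0.005425 = 501.91 × 1.005440 = £504.6404
Market £501.61 < fair £504.6404: forward underpriced → reverse cash-and-carry (short spot, go long the forward).
At maturity, profit = |F_mkt − F*| = |501.61 − 504.6404| = £3.03 per share

£3.03 per share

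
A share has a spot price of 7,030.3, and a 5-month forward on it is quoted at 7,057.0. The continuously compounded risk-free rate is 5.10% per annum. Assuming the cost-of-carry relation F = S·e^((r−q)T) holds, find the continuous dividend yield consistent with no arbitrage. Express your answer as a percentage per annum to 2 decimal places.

From F = S·e^((r−q)T): (r − q) = ln(F/S)/T
ln(7057.0/7030.3) = ln(1.003798) = 0.003791
(r − q) = 0.003791 / (5/12) = 0.009098
q = r − ln(F/S)/T = 0.0510 − 0.009098 = 0.041902
q = 4.19%

4.19%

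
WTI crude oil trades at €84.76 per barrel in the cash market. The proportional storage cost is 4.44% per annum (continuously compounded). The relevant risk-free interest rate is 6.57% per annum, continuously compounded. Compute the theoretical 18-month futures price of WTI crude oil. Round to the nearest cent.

Net carry = r + u − y = 0.0657 + 0.0444 − 0.0000 = 0.1101
F = S·e^((r+u−y)T) = 84.76 · e^(0.1101 × 18/12) = 84.76 · e^0.165150
= 84.76 × 1.179570 = €99.98 per barrel

€99.98 per barrel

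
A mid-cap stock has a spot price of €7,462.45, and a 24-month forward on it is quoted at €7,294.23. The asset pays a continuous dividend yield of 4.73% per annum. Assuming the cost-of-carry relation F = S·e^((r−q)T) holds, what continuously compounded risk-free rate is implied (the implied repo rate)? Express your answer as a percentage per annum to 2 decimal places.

From F = S·e^((r−q)T): (r − q) = ln(F/S)/T
ln(7294.23/7462.45) = ln(0.977458) = -0.022800
(r − q) = -0.022800 / (24/12) = -0.011400
r = ln(F/S)/T + q = -0.011400 + 0.0473 = 0.035900
r = 3.59%

3.59%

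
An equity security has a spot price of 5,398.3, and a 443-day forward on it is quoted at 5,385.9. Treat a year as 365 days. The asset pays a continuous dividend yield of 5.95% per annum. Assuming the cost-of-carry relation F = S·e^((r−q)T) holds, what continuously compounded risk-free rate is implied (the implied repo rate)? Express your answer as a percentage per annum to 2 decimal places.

From F = S·e^((r−q)T): (r − q) = ln(F/S)/T
ln(5385.9/5398.3) = ln(0.997703) = -0.002300
(r − q) = -0.002300 / (443/365) = -0.001895
r = ln(F/S)/T + q = -0.001895 + 0.0595 = 0.057605
r = 5.76%

5.76%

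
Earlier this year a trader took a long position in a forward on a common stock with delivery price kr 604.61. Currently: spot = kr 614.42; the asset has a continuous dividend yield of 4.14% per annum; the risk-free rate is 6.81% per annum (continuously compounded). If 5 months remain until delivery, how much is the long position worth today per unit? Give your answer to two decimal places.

kr 16.22

Current fair forward for the remaining 5 months: F = S·e^((r − q)·T), (r − q) = 0.0681 − 0.0414 = 0.0267
F = 614.42 · e^(0.0267 × 5/12) = 614.42 × 1.011187 = 621.2935
Value of long forward = (F − K)·e^(−rT) = (621.2935 − 604.61) · e^(−0.0681·5/12)
= 16.6835 × 0.972024 = 16.22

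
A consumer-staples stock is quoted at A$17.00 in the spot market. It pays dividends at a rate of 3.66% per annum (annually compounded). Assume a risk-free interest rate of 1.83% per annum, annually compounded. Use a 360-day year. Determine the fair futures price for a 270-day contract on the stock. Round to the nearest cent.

F = S · (1+r)^T / (1+q)^T
= 17.00 × 1.013694 / 1.027326 = 17.00 × 0.986731
F = A$16.77

A$16.77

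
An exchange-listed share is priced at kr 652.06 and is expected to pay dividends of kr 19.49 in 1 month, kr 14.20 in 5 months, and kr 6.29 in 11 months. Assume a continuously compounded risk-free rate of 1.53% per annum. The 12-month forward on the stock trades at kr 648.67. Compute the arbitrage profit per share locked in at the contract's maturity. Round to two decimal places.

kr 26.95 per share

PV(dividends) I = 19.49·e^(−0.0153·1/12) + 14.20·e^(−0.0153·5/12) + 6.29·e^(−0.0153·11/12) = 39.7773
Fair forward F* = (S − I)·e^(rT) = (652.06 − 39.7773)·e^0.015300 = 612.2827 × 1.015418 = 621.7229
Market kr 648.67 > fair 621.7229: forward overpriced → cash-and-carry (borrow at r, buy the stock and collect the dividends, short the forward).
Profit at T = |F_mkt − F*| = |648.67 − 621.7229| = kr 26.95 per share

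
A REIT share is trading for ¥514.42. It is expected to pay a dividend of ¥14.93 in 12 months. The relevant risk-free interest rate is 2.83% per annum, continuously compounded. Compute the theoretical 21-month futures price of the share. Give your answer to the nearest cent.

PV(dividends) I = 14.93·e^(−0.0283·12/12)
I = 14.5134
F = (S − I)·e^(rT) = (514.42 − 14.5134) · e^(0.0283·21/12)
= 499.9066 · e^0.049525 = 499.9066 × 1.050772 = ¥525.29

¥525.29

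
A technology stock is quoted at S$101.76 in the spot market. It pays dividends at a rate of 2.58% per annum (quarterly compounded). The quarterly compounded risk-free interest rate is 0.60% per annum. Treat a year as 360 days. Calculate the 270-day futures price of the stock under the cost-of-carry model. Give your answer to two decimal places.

S$100.27

F = S · (1+r/4)^(4T) / (1+q/4)^(4T)
= 101.76 × 1.004507 / 1.019475 = 101.76 × 0.985318
F = S$100.27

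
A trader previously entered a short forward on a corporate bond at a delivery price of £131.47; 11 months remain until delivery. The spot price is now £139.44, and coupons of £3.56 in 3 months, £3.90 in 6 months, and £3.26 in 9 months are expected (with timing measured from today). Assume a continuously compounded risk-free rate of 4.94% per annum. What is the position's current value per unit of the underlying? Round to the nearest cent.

-£3.33

PV(remaining coupons) I = 3.56·e^(−0.0494·3/12) + 3.90·e^(−0.0494·6/12) + 3.26·e^(−0.0494·9/12) = 10.4626
Current forward F = (S − I)·e^(rT) = (139.44 − 10.4626)·e^(0.0494·11/12) = 128.9774 × 1.046324 = 134.9521
Value (long) = (F − K)·e^(−rT) = (134.9521 − 131.47) × 0.955727 = 3.3279
Short position value = −(long value) = -£3.33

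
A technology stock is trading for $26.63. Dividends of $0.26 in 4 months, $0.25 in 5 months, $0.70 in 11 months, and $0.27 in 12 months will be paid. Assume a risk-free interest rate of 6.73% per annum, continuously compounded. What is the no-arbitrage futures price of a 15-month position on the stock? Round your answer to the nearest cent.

PV(dividends) I = 0.26·e^(−0.0673·4/12) + 0.25·e^(−0.0673·5/12) + 0.70·e^(−0.0673·11/12) + 0.27·e^(−0.0673·12/12)
I = 0.2542 + 0.2431 + 0.6581 + 0.2524 = 1.4078
F = (S − I)·e^(rT) = (26.63 − 1.4078) · e^(0.0673·15/12)
= 25.2222 · e^0.084125 = 25.2222 × 1.087765 = $27.44

$27.44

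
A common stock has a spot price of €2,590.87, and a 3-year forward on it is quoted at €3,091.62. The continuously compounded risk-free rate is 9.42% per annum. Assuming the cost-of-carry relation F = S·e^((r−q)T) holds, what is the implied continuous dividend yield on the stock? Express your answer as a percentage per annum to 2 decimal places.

From F = S·e^((r−q)T): (r − q) = ln(F/S)/T
ln(3091.62/2590.87) = ln(1.193275) = 0.176702
(r − q) = 0.176702 / (3) = 0.058901
q = r − ln(F/S)/T = 0.0942 − 0.058901 = 0.035299
q = 3.53%

3.53%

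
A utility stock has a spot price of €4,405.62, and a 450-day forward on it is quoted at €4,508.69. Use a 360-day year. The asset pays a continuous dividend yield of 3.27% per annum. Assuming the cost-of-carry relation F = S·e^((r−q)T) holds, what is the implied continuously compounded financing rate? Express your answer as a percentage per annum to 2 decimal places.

From F = S·e^((r−q)T): (r − q) = ln(F/S)/T
ln(4508.69/4405.62) = ln(1.023395) = 0.023126
(r − q) = 0.023126 / (450/360) = 0.018501
r = ln(F/S)/T + q = 0.018501 + 0.0327 = 0.051201
r = 5.12%

5.12%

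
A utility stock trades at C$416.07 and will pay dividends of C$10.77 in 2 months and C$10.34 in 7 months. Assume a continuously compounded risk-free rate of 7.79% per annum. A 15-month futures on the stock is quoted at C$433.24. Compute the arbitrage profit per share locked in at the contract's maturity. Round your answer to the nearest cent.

C$2.77 per share

PV(dividends) I = 10.77·e^(−0.0779·2/12) + 10.34·e^(−0.0779·7/12) = 20.5117
Fair futures F* = (S − I)·e^(rT) = (416.07 − 20.5117)·e^0.097375 = 395.5583 × 1.102274 = 436.0136
Market C$433.24 < fair 436.0136: forward underpriced → reverse cash-and-carry (short the stock, invest proceeds at r, pay the dividends, go long the forward).
Profit at T = |F_mkt − F*| = |433.24 − 436.0136| = C$2.77 per share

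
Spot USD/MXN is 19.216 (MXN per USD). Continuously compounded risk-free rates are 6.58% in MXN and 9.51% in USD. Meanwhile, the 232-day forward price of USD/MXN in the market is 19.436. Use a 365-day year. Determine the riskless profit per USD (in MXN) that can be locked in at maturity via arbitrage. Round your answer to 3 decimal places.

Fair forward: F* = S·e^(carry·T), with carry = (r_MXN − r_USD) = 0.0658 − 0.0951 = -0.0293
F* = 19.216 · e^(-0.0293 × 232/365) = 19.216 · e^-0.018624 = 19.216 × 0.981548 = 18.8614
Market 19.436 > fair 18.8614: forward overpriced → cash-and-carry (buy spot, short the forward).
At maturity, profit = |F_mkt − F*| = |19.436 − 18.8614| = 0.575 per USD (in MXN)

0.575 per USD (in MXN)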